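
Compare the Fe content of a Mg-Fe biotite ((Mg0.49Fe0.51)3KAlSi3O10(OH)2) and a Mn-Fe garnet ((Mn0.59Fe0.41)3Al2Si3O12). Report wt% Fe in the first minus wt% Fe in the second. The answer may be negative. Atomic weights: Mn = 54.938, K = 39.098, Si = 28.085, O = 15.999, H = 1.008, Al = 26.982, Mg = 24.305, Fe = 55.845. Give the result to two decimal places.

M((Mg0.49Fe0.51)3KAlSi3O10(OH)2) = 465.510 g/mol, so wt% Fe = 85.443/465.510 × 100 = 18.35%.
M((Mn0.59Fe0.41)3Al2Si3O12) = 496.137 g/mol, so wt% Fe = 68.689/496.137 × 100 = 13.84%.
18.35 − 13.84 = 4.51 pp.

4.51 percentage points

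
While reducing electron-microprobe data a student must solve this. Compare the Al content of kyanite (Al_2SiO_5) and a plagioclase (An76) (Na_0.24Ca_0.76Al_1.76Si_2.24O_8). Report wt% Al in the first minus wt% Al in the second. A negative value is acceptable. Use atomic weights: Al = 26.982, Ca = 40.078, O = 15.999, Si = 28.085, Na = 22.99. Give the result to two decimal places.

Al in Al_2SiO_5: molar mass 162.044 g/mol; 2×26.982 = 53.964 g → 33.30 wt%.
Al in Na_0.24Ca_0.76Al_1.76Si_2.24O_8: molar mass 274.368 g/mol; 1.76×26.982 = 47.488 g → 17.31 wt%.
Difference = 33.30 − 17.31 = 15.99 percentage points.

15.99 percentage points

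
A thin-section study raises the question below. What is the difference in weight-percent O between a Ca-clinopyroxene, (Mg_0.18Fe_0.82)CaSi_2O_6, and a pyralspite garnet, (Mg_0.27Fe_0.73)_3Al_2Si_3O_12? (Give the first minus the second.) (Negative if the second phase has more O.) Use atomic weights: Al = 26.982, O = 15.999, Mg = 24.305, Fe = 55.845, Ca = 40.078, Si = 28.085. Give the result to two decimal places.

-1.06 percentage points

M((Mg_0.18Fe_0.82)CaSi_2O_6) = 242.410 g/mol, so wt% O = 95.994/242.410 × 100 = 39.60%.
M((Mg_0.27Fe_0.73)_3Al_2Si_3O_12) = 472.195 g/mol, so wt% O = 191.988/472.195 × 100 = 40.66%.
39.60 − 40.66 = -1.06 pp.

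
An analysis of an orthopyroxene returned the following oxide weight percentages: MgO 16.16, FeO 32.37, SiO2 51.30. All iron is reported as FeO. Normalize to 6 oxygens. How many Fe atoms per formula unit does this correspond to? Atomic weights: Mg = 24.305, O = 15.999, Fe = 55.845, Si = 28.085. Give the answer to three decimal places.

1.056 Fe apfu

MgO: 16.16/40.304 = 0.40095 mol → 0.40095 mol Mg, 0.40095 mol O.
FeO: 32.37/71.844 = 0.45056 mol → 0.45056 mol Fe, 0.45056 mol O.
SiO2: 51.30/60.083 = 0.85382 mol → 0.85382 mol Si, 1.70764 mol O.
Total oxygen = 2.55915 mol. Normalization factor = 6/2.55915 = 2.34453.
Fe per 6 O = 0.45056 × 2.34453 = 1.056.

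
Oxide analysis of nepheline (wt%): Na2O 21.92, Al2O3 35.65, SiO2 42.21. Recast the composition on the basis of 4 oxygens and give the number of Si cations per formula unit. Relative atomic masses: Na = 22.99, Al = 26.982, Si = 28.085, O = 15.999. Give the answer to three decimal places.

1.001 Si apfu

Na2O: 21.92/61.979 = 0.35367 mol → 0.70734 mol Na, 0.35367 mol O.
Al2O3: 35.65/101.961 = 0.34964 mol → 0.69928 mol Al, 1.04892 mol O.
SiO2: 42.21/60.083 = 0.70253 mol → 0.70253 mol Si, 1.40506 mol O.
Total oxygen = 2.80765 mol. Normalization factor = 4/2.80765 = 1.42468.
Si per 4 O = 0.70253 × 1.42468 = 1.001.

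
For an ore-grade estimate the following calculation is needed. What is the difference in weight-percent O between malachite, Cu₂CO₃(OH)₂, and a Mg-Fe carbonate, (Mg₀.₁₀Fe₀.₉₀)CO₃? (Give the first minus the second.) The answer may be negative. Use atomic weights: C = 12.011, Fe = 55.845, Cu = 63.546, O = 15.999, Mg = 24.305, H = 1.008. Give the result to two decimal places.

O in Cu₂CO₃(OH)₂: molar mass 221.114 g/mol; 5×15.999 = 79.995 g → 36.18 wt%.
O in (Mg₀.₁₀Fe₀.₉₀)CO₃: molar mass 112.699 g/mol; 3×15.999 = 47.997 g → 42.59 wt%.
Difference = 36.18 − 42.59 = -6.41 percentage points.

-6.41 percentage points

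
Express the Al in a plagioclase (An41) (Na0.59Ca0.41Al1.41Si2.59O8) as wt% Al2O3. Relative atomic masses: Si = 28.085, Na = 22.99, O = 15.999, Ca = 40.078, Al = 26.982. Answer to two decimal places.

26.74 wt%

Formula mass = 268.773 g/mol.
1.41 Al → 0.7050 mol Al2O3 per formula unit; M(Al2O3) = 101.961, so Al2O3 mass = 71.883 g.
71.883/268.773 × 100 = 26.74 wt%.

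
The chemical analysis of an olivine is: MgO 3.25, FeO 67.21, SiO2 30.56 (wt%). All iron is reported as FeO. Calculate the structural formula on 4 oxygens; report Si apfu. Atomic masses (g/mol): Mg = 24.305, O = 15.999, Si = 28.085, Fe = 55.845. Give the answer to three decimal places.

MgO: 3.25/40.304 = 0.08064 mol → 0.08064 mol Mg, 0.08064 mol O.
FeO: 67.21/71.844 = 0.93550 mol → 0.93550 mol Fe, 0.93550 mol O.
SiO2: 30.56/60.083 = 0.50863 mol → 0.50863 mol Si, 1.01726 mol O.
Total oxygen = 2.03340 mol. Normalization factor = 4/2.03340 = 1.96715.
Si per 4 O = 0.50863 × 1.96715 = 1.001.

1.001 Si apfu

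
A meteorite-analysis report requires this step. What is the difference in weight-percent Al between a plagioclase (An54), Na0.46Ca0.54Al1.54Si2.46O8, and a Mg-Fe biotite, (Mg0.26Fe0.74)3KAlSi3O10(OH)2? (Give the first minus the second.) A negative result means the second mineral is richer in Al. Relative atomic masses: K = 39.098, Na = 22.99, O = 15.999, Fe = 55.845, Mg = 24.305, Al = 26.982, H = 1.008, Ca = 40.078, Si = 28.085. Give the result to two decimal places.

9.80 percentage points

First mineral: 41.552 g Al in 270.851 g formula = 15.34 wt% Al.
Second mineral: 26.982 g Al in 487.273 g formula = 5.54 wt% Al.
15.34% − 5.54% gives a difference of 9.80 percentage points.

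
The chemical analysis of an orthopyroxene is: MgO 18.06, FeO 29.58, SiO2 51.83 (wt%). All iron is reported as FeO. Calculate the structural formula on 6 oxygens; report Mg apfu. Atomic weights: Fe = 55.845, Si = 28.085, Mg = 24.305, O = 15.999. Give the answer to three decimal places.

MgO (M=40.304): mol = 0.44809; Mg = 0.44809, O = 0.44809.
FeO (M=71.844): mol = 0.41173; Fe = 0.41173, O = 0.41173.
SiO2 (M=60.083): mol = 0.86264; Si = 0.86264, O = 1.72528.
ΣO = 2.58510; factor = 6/ΣO = 2.32099.
Mg apfu = 0.44809 × 2.32099 = 1.040.

1.040 Mg apfu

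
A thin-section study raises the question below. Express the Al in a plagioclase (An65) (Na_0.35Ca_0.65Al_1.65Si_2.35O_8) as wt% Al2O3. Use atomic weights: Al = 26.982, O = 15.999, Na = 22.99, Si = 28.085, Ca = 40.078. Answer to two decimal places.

Molar mass of Na_0.35Ca_0.65Al_1.65Si_2.35O_8 = 0.35×22.99 + 0.65×40.078 + 1.65×26.982 + 2.35×28.085 + 8×15.999 = 272.609 g/mol.
Each formula unit contains 1.65 Al, equivalent to 1.65/2 = 0.8250 mol Al2O3.
M(Al2O3) = 2×26.982 + 3×15.999 = 101.961 g/mol.
Mass of Al2O3 per formula unit = 0.8250 × 101.961 = 84.118 g.
Al2O3 wt% = 84.118 / 272.609 × 100 = 30.86%.

30.86 wt%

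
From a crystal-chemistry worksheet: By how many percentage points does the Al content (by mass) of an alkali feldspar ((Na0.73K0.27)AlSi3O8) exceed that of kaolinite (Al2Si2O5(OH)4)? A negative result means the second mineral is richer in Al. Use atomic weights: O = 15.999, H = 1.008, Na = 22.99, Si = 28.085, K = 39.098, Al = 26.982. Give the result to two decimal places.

Al in (Na0.73K0.27)AlSi3O8: molar mass 266.568 g/mol; 1×26.982 = 26.982 g → 10.12 wt%.
Al in Al2Si2O5(OH)4: molar mass 258.157 g/mol; 2×26.982 = 53.964 g → 20.90 wt%.
Difference = 10.12 − 20.90 = -10.78 percentage points.

-10.78 percentage points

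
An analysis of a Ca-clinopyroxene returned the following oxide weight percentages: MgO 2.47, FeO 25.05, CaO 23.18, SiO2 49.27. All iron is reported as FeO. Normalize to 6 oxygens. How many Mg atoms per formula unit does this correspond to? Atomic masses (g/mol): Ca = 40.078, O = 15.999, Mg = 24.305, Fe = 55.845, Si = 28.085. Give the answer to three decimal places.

0.149 Mg apfu

MgO (M=40.304): mol = 0.06128; Mg = 0.06128, O = 0.06128.
FeO (M=71.844): mol = 0.34867; Fe = 0.34867, O = 0.34867.
CaO (M=56.077): mol = 0.41336; Ca = 0.41336, O = 0.41336.
SiO2 (M=60.083): mol = 0.82003; Si = 0.82003, O = 1.64006.
ΣO = 2.46337; factor = 6/ΣO = 2.43569.
Mg apfu = 0.06128 × 2.43569 = 0.149.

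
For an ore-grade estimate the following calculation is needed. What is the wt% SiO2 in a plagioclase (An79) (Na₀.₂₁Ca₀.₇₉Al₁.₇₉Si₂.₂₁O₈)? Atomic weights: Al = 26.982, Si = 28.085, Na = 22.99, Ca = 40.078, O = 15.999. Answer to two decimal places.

Formula mass = 274.847 g/mol.
2.21 Si → 2.2100 mol SiO2 per formula unit; M(SiO2) = 60.083, so SiO2 mass = 132.783 g.
132.783/274.847 × 100 = 48.31 wt%.

48.31 wt%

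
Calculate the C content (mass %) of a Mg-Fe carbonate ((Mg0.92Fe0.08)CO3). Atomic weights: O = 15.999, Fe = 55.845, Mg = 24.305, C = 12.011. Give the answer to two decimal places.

Molar mass of (Mg0.92Fe0.08)CO3: 0.92*24.305 + 0.08*55.845 + 1*12.011 + 3*15.999 = 86.836 g/mol.
Mass of C per formula unit: 1 × 12.011 = 12.011 g.
Weight fraction C = 12.011 / 86.836 = 0.1383.

13.83 mass %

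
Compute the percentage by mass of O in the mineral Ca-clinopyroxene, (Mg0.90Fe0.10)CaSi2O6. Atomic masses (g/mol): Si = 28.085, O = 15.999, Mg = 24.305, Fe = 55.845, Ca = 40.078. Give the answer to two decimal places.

Molar mass of (Mg0.90Fe0.10)CaSi2O6: 0.90*24.305 + 0.10*55.845 + 1*40.078 + 2*28.085 + 6*15.999 = 219.701 g/mol.
Mass of O per formula unit: 6 × 15.999 = 95.994 g.
Weight fraction O = 95.994 / 219.701 = 0.4369.

43.69 weight percent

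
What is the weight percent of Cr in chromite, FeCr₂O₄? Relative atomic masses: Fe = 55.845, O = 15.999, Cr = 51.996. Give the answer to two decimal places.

Formula mass = 1·55.845 + 2·51.996 + 4·15.999 = 223.833 g/mol, of which 103.992 g is Cr.
So Cr makes up 103.992/223.833 = 0.4646 of the mass, i.e. 46.46%.

46.46 mass %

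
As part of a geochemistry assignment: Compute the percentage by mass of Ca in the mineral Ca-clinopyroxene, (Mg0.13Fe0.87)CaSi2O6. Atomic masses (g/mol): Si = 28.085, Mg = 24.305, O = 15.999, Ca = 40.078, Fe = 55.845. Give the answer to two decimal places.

Formula mass = 0.13×24.305 + 0.87×55.845 + 1×40.078 + 2×28.085 + 6×15.999 = 243.987 g/mol, of which 40.078 g is Ca.
So Ca makes up 40.078/243.987 = 0.1643 of the mass, i.e. 16.43%.

16.43 wt%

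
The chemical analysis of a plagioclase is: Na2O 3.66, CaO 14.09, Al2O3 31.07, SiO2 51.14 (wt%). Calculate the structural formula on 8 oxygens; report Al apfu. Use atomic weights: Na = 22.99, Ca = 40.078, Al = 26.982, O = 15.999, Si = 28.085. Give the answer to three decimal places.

3.66 wt% Na2O ÷ 61.979 g/mol = 0.05905 mol, giving 0.11810 Na and 0.05905 O.
14.09 wt% CaO ÷ 56.077 g/mol = 0.25126 mol, giving 0.25126 Ca and 0.25126 O.
31.07 wt% Al2O3 ÷ 101.961 g/mol = 0.30472 mol, giving 0.60944 Al and 0.91416 O.
51.14 wt% SiO2 ÷ 60.083 g/mol = 0.85116 mol, giving 0.85116 Si and 1.70232 O.
Oxygen sums to 2.92679; scaling by 8/2.92679 = 2.73337 puts the formula on 8 O.
Al: 0.60944 × 2.73337 = 1.666 atoms per formula unit.

1.666 Al apfu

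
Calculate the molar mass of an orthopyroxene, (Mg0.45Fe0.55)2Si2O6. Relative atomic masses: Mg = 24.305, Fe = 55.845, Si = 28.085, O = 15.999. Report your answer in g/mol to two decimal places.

Mg: 0.90 × 24.305 = 21.8745
Fe: 1.10 × 55.845 = 61.4295
Si: 2 × 28.085 = 56.1700
O: 6 × 15.999 = 95.9940
Summing the contributions gives the formula mass.

235.47 g/mol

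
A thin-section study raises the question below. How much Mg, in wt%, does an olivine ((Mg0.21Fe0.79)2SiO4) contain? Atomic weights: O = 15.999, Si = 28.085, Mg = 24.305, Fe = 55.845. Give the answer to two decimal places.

Formula mass = 0.42·24.305 + 1.58·55.845 + 1·28.085 + 4·15.999 = 190.524 g/mol, of which 10.208 g is Mg.
So Mg makes up 10.208/190.524 = 0.0536 of the mass, i.e. 5.36%.

5.36 wt%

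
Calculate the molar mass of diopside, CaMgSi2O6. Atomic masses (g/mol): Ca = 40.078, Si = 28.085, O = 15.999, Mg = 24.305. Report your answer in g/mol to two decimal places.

The formula mass is the sum 1·40.078 + 1·24.305 + 2·28.085 + 6·15.999.

216.55 g/mol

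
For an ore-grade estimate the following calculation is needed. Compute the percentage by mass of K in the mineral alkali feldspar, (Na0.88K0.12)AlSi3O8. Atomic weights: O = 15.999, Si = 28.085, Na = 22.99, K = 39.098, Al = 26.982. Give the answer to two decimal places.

1.78 weight percent

M((Na0.88K0.12)AlSi3O8) = 264.152 g/mol.
K contributes 0.12 × 39.098 = 4.692 g per mole.
4.692/264.152 = 0.0178 → 1.78%.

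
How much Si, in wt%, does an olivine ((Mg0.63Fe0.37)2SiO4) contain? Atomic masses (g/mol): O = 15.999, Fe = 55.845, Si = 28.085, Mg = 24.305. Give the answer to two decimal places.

Molar mass of (Mg0.63Fe0.37)2SiO4: 1.26·24.305 + 0.74·55.845 + 1·28.085 + 4·15.999 = 164.031 g/mol.
Mass of Si per formula unit: 1 × 28.085 = 28.085 g.
Weight fraction Si = 28.085 / 164.031 = 0.1712.

17.12 wt%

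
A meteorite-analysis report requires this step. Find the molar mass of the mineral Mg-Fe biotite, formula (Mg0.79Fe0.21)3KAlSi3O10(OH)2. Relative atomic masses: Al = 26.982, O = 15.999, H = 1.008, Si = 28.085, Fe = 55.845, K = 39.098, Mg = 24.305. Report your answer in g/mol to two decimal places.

The formula mass is the sum 2.37·24.305 + 0.63·55.845 + 1·39.098 + 1·26.982 + 3·28.085 + 12·15.999 + 2·1.008.

437.12 g/mol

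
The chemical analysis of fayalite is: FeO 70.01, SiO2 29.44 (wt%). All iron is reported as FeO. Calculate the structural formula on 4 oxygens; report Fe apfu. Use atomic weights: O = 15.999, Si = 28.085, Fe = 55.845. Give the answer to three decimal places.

70.01 wt% FeO ÷ 71.844 g/mol = 0.97447 mol, giving 0.97447 Fe and 0.97447 O.
29.44 wt% SiO2 ÷ 60.083 g/mol = 0.48999 mol, giving 0.48999 Si and 0.97998 O.
Oxygen sums to 1.95445; scaling by 4/1.95445 = 2.04661 puts the formula on 4 O.
Fe: 0.97447 × 2.04661 = 1.994 atoms per formula unit.

1.994 Fe apfu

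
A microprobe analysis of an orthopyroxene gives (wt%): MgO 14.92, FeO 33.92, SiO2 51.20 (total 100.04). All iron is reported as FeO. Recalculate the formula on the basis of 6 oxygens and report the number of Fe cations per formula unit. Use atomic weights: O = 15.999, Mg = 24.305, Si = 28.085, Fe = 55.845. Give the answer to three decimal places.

14.92 wt% MgO ÷ 40.304 g/mol = 0.37019 mol, giving 0.37019 Mg and 0.37019 O.
33.92 wt% FeO ÷ 71.844 g/mol = 0.47213 mol, giving 0.47213 Fe and 0.47213 O.
51.20 wt% SiO2 ÷ 60.083 g/mol = 0.85215 mol, giving 0.85215 Si and 1.70430 O.
Oxygen sums to 2.54662; scaling by 6/2.54662 = 2.35606 puts the formula on 6 O.
Fe: 0.47213 × 2.35606 = 1.112 atoms per formula unit.

1.112 Fe apfu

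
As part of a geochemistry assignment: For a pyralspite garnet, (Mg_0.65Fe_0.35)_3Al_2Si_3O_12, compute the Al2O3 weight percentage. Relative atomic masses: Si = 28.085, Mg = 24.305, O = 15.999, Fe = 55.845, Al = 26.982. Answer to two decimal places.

M((Mg_0.65Fe_0.35)_3Al_2Si_3O_12) = 436.239 g/mol; M(Al2O3) = 101.961 g/mol.
Moles Al2O3 per formula unit = 2 Al ÷ 2 = 1.0000.
Al2O3 fraction = (1.0000 × 101.961) / 436.239 = 101.961/436.239 = 0.2337.

23.37 wt%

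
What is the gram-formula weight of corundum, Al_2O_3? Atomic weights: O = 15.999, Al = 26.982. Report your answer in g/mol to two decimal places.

The formula mass is the sum 2·26.982 + 3·15.999.

101.96 g/mol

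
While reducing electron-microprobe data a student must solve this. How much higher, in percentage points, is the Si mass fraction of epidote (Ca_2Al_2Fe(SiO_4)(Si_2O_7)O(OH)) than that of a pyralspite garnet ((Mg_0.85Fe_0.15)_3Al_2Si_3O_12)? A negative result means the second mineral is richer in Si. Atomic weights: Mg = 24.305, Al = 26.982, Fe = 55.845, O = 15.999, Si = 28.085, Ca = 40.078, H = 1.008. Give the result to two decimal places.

First mineral: 84.255 g Si in 483.215 g formula = 17.44 wt% Si.
Second mineral: 84.255 g Si in 417.315 g formula = 20.19 wt% Si.
17.44% − 20.19% gives a difference of -2.75 percentage points.

-2.75 percentage points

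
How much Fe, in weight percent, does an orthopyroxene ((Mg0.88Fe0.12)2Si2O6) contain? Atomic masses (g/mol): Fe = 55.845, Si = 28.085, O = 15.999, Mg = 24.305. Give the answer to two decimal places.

6.43 weight percent

Formula mass = 1.76·24.305 + 0.24·55.845 + 2·28.085 + 6·15.999 = 208.344 g/mol, of which 13.403 g is Fe.
So Fe makes up 13.403/208.344 = 0.0643 of the mass, i.e. 6.43%.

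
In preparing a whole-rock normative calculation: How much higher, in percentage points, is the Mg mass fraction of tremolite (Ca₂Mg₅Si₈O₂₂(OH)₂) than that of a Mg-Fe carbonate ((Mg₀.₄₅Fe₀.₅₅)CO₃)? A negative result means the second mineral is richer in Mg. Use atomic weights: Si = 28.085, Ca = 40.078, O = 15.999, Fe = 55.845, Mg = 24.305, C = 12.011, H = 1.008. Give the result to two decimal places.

Mg in Ca₂Mg₅Si₈O₂₂(OH)₂: molar mass 812.353 g/mol; 5×24.305 = 121.525 g → 14.96 wt%.
Mg in (Mg₀.₄₅Fe₀.₅₅)CO₃: molar mass 101.660 g/mol; 0.45×24.305 = 10.937 g → 10.76 wt%.
Difference = 14.96 − 10.76 = 4.20 percentage points.

4.20 percentage points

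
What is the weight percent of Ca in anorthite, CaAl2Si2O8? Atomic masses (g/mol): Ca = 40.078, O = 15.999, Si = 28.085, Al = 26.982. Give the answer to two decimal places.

Formula mass = 1*40.078 + 2*26.982 + 2*28.085 + 8*15.999 = 278.204 g/mol, of which 40.078 g is Ca.
So Ca makes up 40.078/278.204 = 0.1441 of the mass, i.e. 14.41%.

14.41 wt%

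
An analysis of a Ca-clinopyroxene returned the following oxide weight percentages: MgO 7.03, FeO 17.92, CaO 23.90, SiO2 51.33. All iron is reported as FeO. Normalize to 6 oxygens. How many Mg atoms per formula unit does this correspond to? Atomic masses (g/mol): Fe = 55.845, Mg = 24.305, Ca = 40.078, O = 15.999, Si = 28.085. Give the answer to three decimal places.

0.409 Mg apfu

7.03 wt% MgO ÷ 40.304 g/mol = 0.17442 mol, giving 0.17442 Mg and 0.17442 O.
17.92 wt% FeO ÷ 71.844 g/mol = 0.24943 mol, giving 0.24943 Fe and 0.24943 O.
23.90 wt% CaO ÷ 56.077 g/mol = 0.42620 mol, giving 0.42620 Ca and 0.42620 O.
51.33 wt% SiO2 ÷ 60.083 g/mol = 0.85432 mol, giving 0.85432 Si and 1.70864 O.
Oxygen sums to 2.55869; scaling by 6/2.55869 = 2.34495 puts the formula on 6 O.
Mg: 0.17442 × 2.34495 = 0.409 atoms per formula unit.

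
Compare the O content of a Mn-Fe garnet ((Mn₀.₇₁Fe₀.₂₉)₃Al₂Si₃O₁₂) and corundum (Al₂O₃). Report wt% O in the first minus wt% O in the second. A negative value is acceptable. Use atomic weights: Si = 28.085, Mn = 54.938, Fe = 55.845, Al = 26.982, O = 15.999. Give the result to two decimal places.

-8.35 percentage points

O in (Mn₀.₇₁Fe₀.₂₉)₃Al₂Si₃O₁₂: molar mass 495.810 g/mol; 12×15.999 = 191.988 g → 38.72 wt%.
O in Al₂O₃: molar mass 101.961 g/mol; 3×15.999 = 47.997 g → 47.07 wt%.
Difference = 38.72 − 47.07 = -8.35 percentage points.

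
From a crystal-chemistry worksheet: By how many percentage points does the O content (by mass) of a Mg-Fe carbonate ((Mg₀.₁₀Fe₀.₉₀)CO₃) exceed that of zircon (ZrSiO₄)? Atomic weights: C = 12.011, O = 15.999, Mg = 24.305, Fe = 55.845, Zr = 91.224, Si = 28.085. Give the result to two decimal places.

M((Mg₀.₁₀Fe₀.₉₀)CO₃) = 112.699 g/mol, so wt% O = 47.997/112.699 × 100 = 42.59%.
M(ZrSiO₄) = 183.305 g/mol, so wt% O = 63.996/183.305 × 100 = 34.91%.
42.59 − 34.91 = 7.68 pp.

7.68 percentage points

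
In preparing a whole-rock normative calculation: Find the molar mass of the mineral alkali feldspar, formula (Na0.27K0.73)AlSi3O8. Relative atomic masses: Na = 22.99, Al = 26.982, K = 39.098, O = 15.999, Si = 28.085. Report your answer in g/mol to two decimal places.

The formula mass is the sum 0.27·22.99 + 0.73·39.098 + 1·26.982 + 3·28.085 + 8·15.999.

273.98 g/mol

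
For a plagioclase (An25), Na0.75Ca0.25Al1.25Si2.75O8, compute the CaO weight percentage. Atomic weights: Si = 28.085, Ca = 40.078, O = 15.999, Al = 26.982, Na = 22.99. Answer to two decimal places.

Molar mass of Na0.75Ca0.25Al1.25Si2.75O8 = 0.75*22.99 + 0.25*40.078 + 1.25*26.982 + 2.75*28.085 + 8*15.999 = 266.215 g/mol.
Each formula unit contains 0.25 Ca, equivalent to 0.25/1 = 0.2500 mol CaO.
M(CaO) = 1×40.078 + 1×15.999 = 56.077 g/mol.
Mass of CaO per formula unit = 0.2500 × 56.077 = 14.019 g.
CaO wt% = 14.019 / 266.215 × 100 = 5.27%.

5.27 wt%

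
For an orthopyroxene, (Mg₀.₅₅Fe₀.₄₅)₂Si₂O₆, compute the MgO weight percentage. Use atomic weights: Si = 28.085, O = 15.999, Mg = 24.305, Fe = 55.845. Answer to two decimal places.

M((Mg₀.₅₅Fe₀.₄₅)₂Si₂O₆) = 229.160 g/mol; M(MgO) = 40.304 g/mol.
Moles MgO per formula unit = 1.10 Mg ÷ 1 = 1.1000.
MgO fraction = (1.1000 × 40.304) / 229.160 = 44.334/229.160 = 0.1935.

19.35 wt%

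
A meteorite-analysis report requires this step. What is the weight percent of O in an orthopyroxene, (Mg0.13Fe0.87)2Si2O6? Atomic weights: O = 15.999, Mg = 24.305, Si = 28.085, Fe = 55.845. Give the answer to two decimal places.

Molar mass of (Mg0.13Fe0.87)2Si2O6: 0.26·24.305 + 1.74·55.845 + 2·28.085 + 6·15.999 = 255.654 g/mol.
Mass of O per formula unit: 6 × 15.999 = 95.994 g.
Weight fraction O = 95.994 / 255.654 = 0.3755.

37.55 weight percent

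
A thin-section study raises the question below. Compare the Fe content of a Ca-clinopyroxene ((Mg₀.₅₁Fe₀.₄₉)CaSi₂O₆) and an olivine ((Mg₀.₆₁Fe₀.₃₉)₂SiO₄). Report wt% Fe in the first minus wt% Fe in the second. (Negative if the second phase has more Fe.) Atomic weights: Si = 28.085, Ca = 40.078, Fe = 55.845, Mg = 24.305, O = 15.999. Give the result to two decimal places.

Fe in (Mg₀.₅₁Fe₀.₄₉)CaSi₂O₆: molar mass 232.002 g/mol; 0.49×55.845 = 27.364 g → 11.79 wt%.
Fe in (Mg₀.₆₁Fe₀.₃₉)₂SiO₄: molar mass 165.292 g/mol; 0.78×55.845 = 43.559 g → 26.35 wt%.
Difference = 11.79 − 26.35 = -14.56 percentage points.

-14.56 percentage points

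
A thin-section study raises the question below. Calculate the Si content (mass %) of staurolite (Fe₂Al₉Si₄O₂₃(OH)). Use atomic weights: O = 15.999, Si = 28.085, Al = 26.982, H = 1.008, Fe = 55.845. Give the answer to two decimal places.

Formula mass = 2·55.845 + 9·26.982 + 4·28.085 + 24·15.999 + 1·1.008 = 851.852 g/mol, of which 112.340 g is Si.
So Si makes up 112.340/851.852 = 0.1319 of the mass, i.e. 13.19%.

13.19 mass %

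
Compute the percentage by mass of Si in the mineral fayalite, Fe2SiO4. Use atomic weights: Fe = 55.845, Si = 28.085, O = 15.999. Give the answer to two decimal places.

Formula mass = 2*55.845 + 1*28.085 + 4*15.999 = 203.771 g/mol, of which 28.085 g is Si.
So Si makes up 28.085/203.771 = 0.1378 of the mass, i.e. 13.78%.

13.78 mass %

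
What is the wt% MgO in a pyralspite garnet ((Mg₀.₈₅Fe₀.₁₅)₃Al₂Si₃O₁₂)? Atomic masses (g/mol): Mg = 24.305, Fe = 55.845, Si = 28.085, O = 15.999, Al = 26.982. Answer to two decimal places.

M((Mg₀.₈₅Fe₀.₁₅)₃Al₂Si₃O₁₂) = 417.315 g/mol; M(MgO) = 40.304 g/mol.
Moles MgO per formula unit = 2.55 Mg ÷ 1 = 2.5500.
MgO fraction = (2.5500 × 40.304) / 417.315 = 102.775/417.315 = 0.2463.

24.63 wt%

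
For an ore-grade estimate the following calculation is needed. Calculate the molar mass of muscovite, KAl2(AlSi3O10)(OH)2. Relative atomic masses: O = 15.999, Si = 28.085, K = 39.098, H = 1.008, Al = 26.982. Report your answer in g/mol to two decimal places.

398.30 g/mol

K: 1 × 39.098 = 39.0980
Al: 3 × 26.982 = 80.9460
Si: 3 × 28.085 = 84.2550
O: 12 × 15.999 = 191.9880
H: 2 × 1.008 = 2.0160
Summing the contributions gives the formula mass.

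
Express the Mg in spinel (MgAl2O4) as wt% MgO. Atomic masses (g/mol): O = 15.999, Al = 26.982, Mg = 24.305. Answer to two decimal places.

M(MgAl2O4) = 142.265 g/mol; M(MgO) = 40.304 g/mol.
Moles MgO per formula unit = 1 Mg ÷ 1 = 1.0000.
MgO fraction = (1.0000 × 40.304) / 142.265 = 40.304/142.265 = 0.2833.

28.33 wt%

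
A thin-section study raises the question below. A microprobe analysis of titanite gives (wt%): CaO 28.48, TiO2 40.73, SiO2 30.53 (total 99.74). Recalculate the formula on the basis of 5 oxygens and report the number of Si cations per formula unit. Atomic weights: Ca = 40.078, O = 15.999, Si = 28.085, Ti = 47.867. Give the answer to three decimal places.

0.999 Si apfu

CaO (M=56.077): mol = 0.50787; Ca = 0.50787, O = 0.50787.
TiO2 (M=79.865): mol = 0.50999; Ti = 0.50999, O = 1.01998.
SiO2 (M=60.083): mol = 0.50813; Si = 0.50813, O = 1.01626.
ΣO = 2.54411; factor = 5/ΣO = 1.96532.
Si apfu = 0.50813 × 1.96532 = 0.999.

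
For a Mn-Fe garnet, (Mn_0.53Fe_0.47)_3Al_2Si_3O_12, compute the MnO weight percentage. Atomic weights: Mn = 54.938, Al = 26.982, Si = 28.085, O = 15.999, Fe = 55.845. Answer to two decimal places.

22.73 wt%

M((Mn_0.53Fe_0.47)_3Al_2Si_3O_12) = 496.300 g/mol; M(MnO) = 70.937 g/mol.
Moles MnO per formula unit = 1.59 Mn ÷ 1 = 1.5900.
MnO fraction = (1.5900 × 70.937) / 496.300 = 112.790/496.300 = 0.2273.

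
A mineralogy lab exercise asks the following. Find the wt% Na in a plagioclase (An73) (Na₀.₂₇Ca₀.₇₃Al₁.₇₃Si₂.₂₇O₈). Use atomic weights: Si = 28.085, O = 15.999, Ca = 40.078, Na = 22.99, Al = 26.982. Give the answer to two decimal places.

2.27 wt%

M(Na₀.₂₇Ca₀.₇₃Al₁.₇₃Si₂.₂₇O₈) = 273.888 g/mol.
Na contributes 0.27 × 22.99 = 6.207 g per mole.
6.207/273.888 = 0.0227 → 2.27%.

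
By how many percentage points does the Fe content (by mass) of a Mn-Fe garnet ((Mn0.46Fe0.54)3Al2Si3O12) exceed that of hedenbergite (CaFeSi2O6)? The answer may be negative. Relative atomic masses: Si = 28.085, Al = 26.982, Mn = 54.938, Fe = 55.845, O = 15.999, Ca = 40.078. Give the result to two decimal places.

First mineral: 90.469 g Fe in 496.490 g formula = 18.22 wt% Fe.
Second mineral: 55.845 g Fe in 248.087 g formula = 22.51 wt% Fe.
18.22% − 22.51% gives a difference of -4.29 percentage points.

-4.29 percentage points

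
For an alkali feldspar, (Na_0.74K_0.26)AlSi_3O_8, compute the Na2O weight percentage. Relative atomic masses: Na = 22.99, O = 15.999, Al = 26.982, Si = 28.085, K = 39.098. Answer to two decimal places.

M((Na_0.74K_0.26)AlSi_3O_8) = 266.407 g/mol; M(Na2O) = 61.979 g/mol.
Moles Na2O per formula unit = 0.74 Na ÷ 2 = 0.3700.
Na2O fraction = (0.3700 × 61.979) / 266.407 = 22.932/266.407 = 0.0861.

8.61 wt%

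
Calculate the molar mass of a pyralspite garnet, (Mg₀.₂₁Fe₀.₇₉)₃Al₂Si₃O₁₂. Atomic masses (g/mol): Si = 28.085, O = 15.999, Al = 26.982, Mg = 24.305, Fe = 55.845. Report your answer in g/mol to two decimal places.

M = 0.63(24.305) + 2.37(55.845) + 2(26.982) + 3(28.085) + 12(15.999)

477.87 g/mol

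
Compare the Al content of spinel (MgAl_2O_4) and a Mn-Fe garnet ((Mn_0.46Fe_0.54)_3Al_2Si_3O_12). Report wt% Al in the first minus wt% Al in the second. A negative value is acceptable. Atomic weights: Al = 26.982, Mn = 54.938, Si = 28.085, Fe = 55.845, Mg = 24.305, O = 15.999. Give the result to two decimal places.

27.06 percentage points

Al in MgAl_2O_4: molar mass 142.265 g/mol; 2×26.982 = 53.964 g → 37.93 wt%.
Al in (Mn_0.46Fe_0.54)_3Al_2Si_3O_12: molar mass 496.490 g/mol; 2×26.982 = 53.964 g → 10.87 wt%.
Difference = 37.93 − 10.87 = 27.06 percentage points.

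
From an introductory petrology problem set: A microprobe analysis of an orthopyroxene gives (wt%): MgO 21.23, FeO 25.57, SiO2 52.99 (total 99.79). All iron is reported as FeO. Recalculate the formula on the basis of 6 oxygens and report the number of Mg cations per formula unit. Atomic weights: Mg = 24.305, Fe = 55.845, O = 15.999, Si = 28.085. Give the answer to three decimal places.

MgO (M=40.304): mol = 0.52675; Mg = 0.52675, O = 0.52675.
FeO (M=71.844): mol = 0.35591; Fe = 0.35591, O = 0.35591.
SiO2 (M=60.083): mol = 0.88195; Si = 0.88195, O = 1.76390.
ΣO = 2.64656; factor = 6/ΣO = 2.26709.
Mg apfu = 0.52675 × 2.26709 = 1.194.

1.194 Mg apfu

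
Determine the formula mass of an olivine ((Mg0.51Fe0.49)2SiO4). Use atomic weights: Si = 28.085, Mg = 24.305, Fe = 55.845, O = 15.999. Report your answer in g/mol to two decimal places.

The formula mass is the sum 1.02×24.305 + 0.98×55.845 + 1×28.085 + 4×15.999.

171.60 g/mol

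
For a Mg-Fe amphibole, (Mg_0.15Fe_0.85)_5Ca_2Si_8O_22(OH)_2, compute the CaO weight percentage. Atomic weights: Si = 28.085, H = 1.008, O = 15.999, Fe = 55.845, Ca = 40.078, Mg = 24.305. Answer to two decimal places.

M((Mg_0.15Fe_0.85)_5Ca_2Si_8O_22(OH)_2) = 946.398 g/mol; M(CaO) = 56.077 g/mol.
Moles CaO per formula unit = 2 Ca ÷ 1 = 2.0000.
CaO fraction = (2.0000 × 56.077) / 946.398 = 112.154/946.398 = 0.1185.

11.85 wt%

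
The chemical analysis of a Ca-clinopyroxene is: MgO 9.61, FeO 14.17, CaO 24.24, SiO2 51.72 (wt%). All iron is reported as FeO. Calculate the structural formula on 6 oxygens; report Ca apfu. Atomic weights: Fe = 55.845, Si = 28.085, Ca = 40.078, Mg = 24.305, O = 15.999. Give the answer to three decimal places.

1.002 Ca apfu

MgO (M=40.304): mol = 0.23844; Mg = 0.23844, O = 0.23844.
FeO (M=71.844): mol = 0.19723; Fe = 0.19723, O = 0.19723.
CaO (M=56.077): mol = 0.43226; Ca = 0.43226, O = 0.43226.
SiO2 (M=60.083): mol = 0.86081; Si = 0.86081, O = 1.72162.
ΣO = 2.58955; factor = 6/ΣO = 2.31700.
Ca apfu = 0.43226 × 2.31700 = 1.002.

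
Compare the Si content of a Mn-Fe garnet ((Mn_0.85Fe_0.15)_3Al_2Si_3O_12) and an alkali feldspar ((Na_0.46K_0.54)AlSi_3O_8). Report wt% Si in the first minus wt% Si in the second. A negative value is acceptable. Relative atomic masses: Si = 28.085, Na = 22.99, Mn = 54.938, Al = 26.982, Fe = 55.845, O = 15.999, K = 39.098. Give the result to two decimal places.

-14.09 percentage points

First mineral: 84.255 g Si in 495.429 g formula = 17.01 wt% Si.
Second mineral: 84.255 g Si in 270.917 g formula = 31.10 wt% Si.
17.01% − 31.10% gives a difference of -14.09 percentage points.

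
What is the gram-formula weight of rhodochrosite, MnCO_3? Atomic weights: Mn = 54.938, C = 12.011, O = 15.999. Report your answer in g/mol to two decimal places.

114.95 g/mol

The formula mass is the sum 1×54.938 + 1×12.011 + 3×15.999.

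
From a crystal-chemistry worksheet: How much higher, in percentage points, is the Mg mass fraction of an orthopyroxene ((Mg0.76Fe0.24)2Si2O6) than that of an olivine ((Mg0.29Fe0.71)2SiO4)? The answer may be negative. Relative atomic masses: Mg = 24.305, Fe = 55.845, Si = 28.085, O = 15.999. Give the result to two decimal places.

First mineral: 36.944 g Mg in 215.913 g formula = 17.11 wt% Mg.
Second mineral: 14.097 g Mg in 185.478 g formula = 7.60 wt% Mg.
17.11% − 7.60% gives a difference of 9.51 percentage points.

9.51 percentage points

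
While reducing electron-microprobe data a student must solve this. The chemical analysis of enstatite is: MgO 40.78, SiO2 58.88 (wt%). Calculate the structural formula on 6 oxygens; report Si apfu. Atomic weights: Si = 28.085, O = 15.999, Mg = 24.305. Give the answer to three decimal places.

1.979 Si apfu

MgO: 40.78/40.304 = 1.01181 mol → 1.01181 mol Mg, 1.01181 mol O.
SiO2: 58.88/60.083 = 0.97998 mol → 0.97998 mol Si, 1.95996 mol O.
Total oxygen = 2.97177 mol. Normalization factor = 6/2.97177 = 2.01900.
Si per 6 O = 0.97998 × 2.01900 = 1.979.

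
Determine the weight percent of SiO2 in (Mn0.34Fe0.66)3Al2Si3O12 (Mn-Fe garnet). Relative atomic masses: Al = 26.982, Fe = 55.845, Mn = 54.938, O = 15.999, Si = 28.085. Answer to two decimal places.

Molar mass of (Mn0.34Fe0.66)3Al2Si3O12 = 1.02×54.938 + 1.98×55.845 + 2×26.982 + 3×28.085 + 12×15.999 = 496.817 g/mol.
Each formula unit contains 3 Si, equivalent to 3/1 = 3.0000 mol SiO2.
M(SiO2) = 1×28.085 + 2×15.999 = 60.083 g/mol.
Mass of SiO2 per formula unit = 3.0000 × 60.083 = 180.249 g.
SiO2 wt% = 180.249 / 496.817 × 100 = 36.28%.

36.28 wt%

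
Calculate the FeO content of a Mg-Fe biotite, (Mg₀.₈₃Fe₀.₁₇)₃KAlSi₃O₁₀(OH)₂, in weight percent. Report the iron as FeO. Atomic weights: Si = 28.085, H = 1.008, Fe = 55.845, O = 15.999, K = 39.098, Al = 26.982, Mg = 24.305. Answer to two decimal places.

M((Mg₀.₈₃Fe₀.₁₇)₃KAlSi₃O₁₀(OH)₂) = 433.339 g/mol; M(FeO) = 71.844 g/mol.
Moles FeO per formula unit = 0.51 Fe ÷ 1 = 0.5100.
FeO fraction = (0.5100 × 71.844) / 433.339 = 36.640/433.339 = 0.0846.

8.46 wt%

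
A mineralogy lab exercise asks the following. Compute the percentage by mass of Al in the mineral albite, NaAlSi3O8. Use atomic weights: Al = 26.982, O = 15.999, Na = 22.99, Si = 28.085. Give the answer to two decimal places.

M(NaAlSi3O8) = 262.219 g/mol.
Al contributes 1 × 26.982 = 26.982 g per mole.
26.982/262.219 = 0.1029 → 10.29%.

10.29 wt%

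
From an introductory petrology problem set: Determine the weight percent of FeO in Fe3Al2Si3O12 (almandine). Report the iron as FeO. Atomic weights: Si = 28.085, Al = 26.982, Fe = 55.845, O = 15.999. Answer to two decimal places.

43.30 wt%

M(Fe3Al2Si3O12) = 497.742 g/mol; M(FeO) = 71.844 g/mol.
Moles FeO per formula unit = 3 Fe ÷ 1 = 3.0000.
FeO fraction = (3.0000 × 71.844) / 497.742 = 215.532/497.742 = 0.4330.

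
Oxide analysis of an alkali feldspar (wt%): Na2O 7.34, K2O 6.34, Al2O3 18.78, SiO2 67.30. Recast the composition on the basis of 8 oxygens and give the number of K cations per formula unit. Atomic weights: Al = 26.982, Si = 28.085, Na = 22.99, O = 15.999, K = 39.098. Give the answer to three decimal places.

7.34 wt% Na2O ÷ 61.979 g/mol = 0.11843 mol, giving 0.23686 Na and 0.11843 O.
6.34 wt% K2O ÷ 94.195 g/mol = 0.06731 mol, giving 0.13462 K and 0.06731 O.
18.78 wt% Al2O3 ÷ 101.961 g/mol = 0.18419 mol, giving 0.36838 Al and 0.55257 O.
67.30 wt% SiO2 ÷ 60.083 g/mol = 1.12012 mol, giving 1.12012 Si and 2.24024 O.
Oxygen sums to 2.97855; scaling by 8/2.97855 = 2.68587 puts the formula on 8 O.
K: 0.13462 × 2.68587 = 0.362 atoms per formula unit.

0.362 K apfu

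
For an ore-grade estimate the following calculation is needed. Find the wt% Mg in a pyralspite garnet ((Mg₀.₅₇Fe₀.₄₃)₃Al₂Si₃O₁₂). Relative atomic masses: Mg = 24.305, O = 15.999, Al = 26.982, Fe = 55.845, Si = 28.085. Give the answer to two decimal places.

9.36 weight percent

Formula mass = 1.71·24.305 + 1.29·55.845 + 2·26.982 + 3·28.085 + 12·15.999 = 443.809 g/mol, of which 41.562 g is Mg.
So Mg makes up 41.562/443.809 = 0.0936 of the mass, i.e. 9.36%.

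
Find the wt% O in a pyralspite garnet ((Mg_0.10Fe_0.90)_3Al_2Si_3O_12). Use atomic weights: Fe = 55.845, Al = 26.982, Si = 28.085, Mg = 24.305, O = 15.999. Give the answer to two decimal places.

39.32 weight percent

M((Mg_0.10Fe_0.90)_3Al_2Si_3O_12) = 488.280 g/mol.
O contributes 12 × 15.999 = 191.988 g per mole.
191.988/488.280 = 0.3932 → 39.32%.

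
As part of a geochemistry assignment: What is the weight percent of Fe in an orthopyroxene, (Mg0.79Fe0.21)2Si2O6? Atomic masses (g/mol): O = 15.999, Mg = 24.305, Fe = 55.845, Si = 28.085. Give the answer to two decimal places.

10.96 mass %

Molar mass of (Mg0.79Fe0.21)2Si2O6: 1.58×24.305 + 0.42×55.845 + 2×28.085 + 6×15.999 = 214.021 g/mol.
Mass of Fe per formula unit: 0.42 × 55.845 = 23.455 g.
Weight fraction Fe = 23.455 / 214.021 = 0.1096.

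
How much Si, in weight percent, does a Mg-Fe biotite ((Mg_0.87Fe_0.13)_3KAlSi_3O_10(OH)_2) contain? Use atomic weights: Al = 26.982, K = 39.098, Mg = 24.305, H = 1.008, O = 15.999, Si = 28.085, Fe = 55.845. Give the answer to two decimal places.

M((Mg_0.87Fe_0.13)_3KAlSi_3O_10(OH)_2) = 429.555 g/mol.
Si contributes 3 × 28.085 = 84.255 g per mole.
84.255/429.555 = 0.1961 → 19.61%.

19.61 weight percent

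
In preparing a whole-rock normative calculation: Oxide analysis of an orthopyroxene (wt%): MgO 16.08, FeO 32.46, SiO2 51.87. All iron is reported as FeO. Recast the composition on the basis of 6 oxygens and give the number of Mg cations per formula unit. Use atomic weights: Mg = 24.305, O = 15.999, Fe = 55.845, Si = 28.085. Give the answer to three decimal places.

MgO (M=40.304): mol = 0.39897; Mg = 0.39897, O = 0.39897.
FeO (M=71.844): mol = 0.45181; Fe = 0.45181, O = 0.45181.
SiO2 (M=60.083): mol = 0.86331; Si = 0.86331, O = 1.72662.
ΣO = 2.57740; factor = 6/ΣO = 2.32793.
Mg apfu = 0.39897 × 2.32793 = 0.929.

0.929 Mg apfu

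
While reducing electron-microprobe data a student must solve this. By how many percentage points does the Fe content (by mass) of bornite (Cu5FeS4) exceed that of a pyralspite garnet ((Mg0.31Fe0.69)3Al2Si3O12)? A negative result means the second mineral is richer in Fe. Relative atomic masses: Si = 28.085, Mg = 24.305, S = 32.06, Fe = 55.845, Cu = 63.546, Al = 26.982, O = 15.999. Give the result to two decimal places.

-13.55 percentage points

First mineral: 55.845 g Fe in 501.815 g formula = 11.13 wt% Fe.
Second mineral: 115.599 g Fe in 468.410 g formula = 24.68 wt% Fe.
11.13% − 24.68% gives a difference of -13.55 percentage points.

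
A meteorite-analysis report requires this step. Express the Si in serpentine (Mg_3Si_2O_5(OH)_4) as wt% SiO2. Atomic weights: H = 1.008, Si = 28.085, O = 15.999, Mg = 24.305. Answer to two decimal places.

Formula mass = 277.108 g/mol.
2 Si → 2.0000 mol SiO2 per formula unit; M(SiO2) = 60.083, so SiO2 mass = 120.166 g.
120.166/277.108 × 100 = 43.36 wt%.

43.36 wt%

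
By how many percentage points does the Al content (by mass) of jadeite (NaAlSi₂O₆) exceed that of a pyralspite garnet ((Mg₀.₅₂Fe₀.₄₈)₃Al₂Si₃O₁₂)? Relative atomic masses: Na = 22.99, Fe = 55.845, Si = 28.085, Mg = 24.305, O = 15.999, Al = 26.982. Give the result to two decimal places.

1.32 percentage points

M(NaAlSi₂O₆) = 202.136 g/mol, so wt% Al = 26.982/202.136 × 100 = 13.35%.
M((Mg₀.₅₂Fe₀.₄₈)₃Al₂Si₃O₁₂) = 448.540 g/mol, so wt% Al = 53.964/448.540 × 100 = 12.03%.
13.35 − 12.03 = 1.32 pp.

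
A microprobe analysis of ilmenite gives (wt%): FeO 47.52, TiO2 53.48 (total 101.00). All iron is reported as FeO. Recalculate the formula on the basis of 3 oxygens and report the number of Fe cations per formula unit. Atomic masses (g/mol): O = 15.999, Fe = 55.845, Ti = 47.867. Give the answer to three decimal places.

0.992 Fe apfu

FeO (M=71.844): mol = 0.66143; Fe = 0.66143, O = 0.66143.
TiO2 (M=79.865): mol = 0.66963; Ti = 0.66963, O = 1.33926.
ΣO = 2.00069; factor = 3/ΣO = 1.49948.
Fe apfu = 0.66143 × 1.49948 = 0.992.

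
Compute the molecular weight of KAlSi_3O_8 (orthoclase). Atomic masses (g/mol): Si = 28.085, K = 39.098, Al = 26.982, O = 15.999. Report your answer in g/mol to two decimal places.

M = 1*39.098 + 1*26.982 + 3*28.085 + 8*15.999

278.33 g/mol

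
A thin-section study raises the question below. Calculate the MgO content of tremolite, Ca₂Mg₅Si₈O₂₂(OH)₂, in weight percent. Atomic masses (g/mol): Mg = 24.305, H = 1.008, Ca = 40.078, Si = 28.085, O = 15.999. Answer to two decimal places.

24.81 wt%

M(Ca₂Mg₅Si₈O₂₂(OH)₂) = 812.353 g/mol; M(MgO) = 40.304 g/mol.
Moles MgO per formula unit = 5 Mg ÷ 1 = 5.0000.
MgO fraction = (5.0000 × 40.304) / 812.353 = 201.520/812.353 = 0.2481.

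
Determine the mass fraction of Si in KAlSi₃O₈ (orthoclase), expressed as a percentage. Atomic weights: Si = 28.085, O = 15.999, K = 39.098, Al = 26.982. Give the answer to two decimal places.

Formula mass = 1×39.098 + 1×26.982 + 3×28.085 + 8×15.999 = 278.327 g/mol, of which 84.255 g is Si.
So Si makes up 84.255/278.327 = 0.3027 of the mass, i.e. 30.27%.

30.27 mass %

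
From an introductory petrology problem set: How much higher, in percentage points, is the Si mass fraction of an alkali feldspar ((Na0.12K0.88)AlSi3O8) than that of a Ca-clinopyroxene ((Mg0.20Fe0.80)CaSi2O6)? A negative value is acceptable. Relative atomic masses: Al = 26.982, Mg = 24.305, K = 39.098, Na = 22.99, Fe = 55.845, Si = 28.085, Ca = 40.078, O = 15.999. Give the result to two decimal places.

First mineral: 84.255 g Si in 276.394 g formula = 30.48 wt% Si.
Second mineral: 56.170 g Si in 241.779 g formula = 23.23 wt% Si.
30.48% − 23.23% gives a difference of 7.25 percentage points.

7.25 percentage points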